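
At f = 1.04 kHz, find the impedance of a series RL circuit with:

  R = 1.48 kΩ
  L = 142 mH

Step 1 — Angular frequency: ω = 2π·f = 2π·1040 = 6535 rad/s.
Step 2 — Component impedances:
  R: Z = R = 1480 Ω
  L: Z = jωL = j·6535·0.142 = 0 + j927.9 Ω
Step 3 — Series combination: Z_total = R + L = 1480 + j927.9 Ω = 1747∠32.1° Ω.

Z = 1480 + j927.9 Ω = 1747∠32.1° Ω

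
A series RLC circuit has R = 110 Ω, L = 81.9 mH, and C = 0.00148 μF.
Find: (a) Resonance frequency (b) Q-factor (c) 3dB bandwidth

Step 1 — Resonance condition Im(Z)=0 gives ω₀ = 1/√(LC).
Step 2 — ω₀ = 1/√(0.0819·1.48e-09) = 9.083e+04 rad/s.
Step 3 — f₀ = ω₀/(2π) = 1.446e+04 Hz.
Step 4 — Series Q: Q = ω₀L/R = 9.083e+04·0.0819/110 = 67.63.
Step 5 — 3dB bandwidth: Δω = ω₀/Q = 1343 rad/s; BW = Δω/(2π) = 213.8 Hz.

(a) f₀ = 1.446e+04 Hz  (b) Q = 67.63  (c) BW = 213.8 Hz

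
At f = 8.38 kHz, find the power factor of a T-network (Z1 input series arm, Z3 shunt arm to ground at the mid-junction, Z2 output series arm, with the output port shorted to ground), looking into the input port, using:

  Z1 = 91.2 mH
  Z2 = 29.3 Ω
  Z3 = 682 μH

Step 1 — Angular frequency: ω = 2π·f = 2π·8380 = 5.265e+04 rad/s.
Step 2 — Component impedances:
  Z1: Z = jωL = j·5.265e+04·0.0912 = 0 + j4802 Ω
  Z2: Z = R = 29.3 Ω
  Z3: Z = jωL = j·5.265e+04·0.000682 = 0 + j35.91 Ω
Step 3 — With the output port shorted to ground, the output series arm Z2 runs from the junction to ground; the shunt arm Z3 also runs from the junction to ground. They appear in parallel: Z3 || Z2 = 17.59 + j14.35 Ω.
Step 4 — Series with input arm Z1: Z_in = Z1 + (Z3 || Z2) = 17.59 + j4816 Ω = 4816∠89.8° Ω.
Step 5 — Power factor: PF = cos(φ) = Re(Z)/|Z| = 17.59/4816 = 0.003652.
Step 6 — Type: Im(Z) = 4816 ⇒ lagging (phase φ = 89.8°).

PF = 0.003652 (lagging, φ = 89.8°)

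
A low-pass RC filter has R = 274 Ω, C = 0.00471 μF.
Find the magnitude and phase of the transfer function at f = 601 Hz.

Step 1 — Angular frequency: ω = 2π·601 = 3776 rad/s.
Step 2 — Transfer function: H(jω) = 1/(1 + jωRC).
Step 3 — Denominator: 1 + jωRC = 1 + j·3776·274·4.71e-09 = 1 + j0.004873.
Step 4 — H = 1 - j0.004873.
Step 5 — Magnitude: |H| = 1 (-0.0 dB); phase: φ = -0.3°.

|H| = 1 (-0.0 dB), φ = -0.3°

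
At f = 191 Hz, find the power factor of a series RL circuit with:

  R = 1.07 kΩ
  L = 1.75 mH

Step 1 — Angular frequency: ω = 2π·f = 2π·191 = 1200 rad/s.
Step 2 — Component impedances:
  R: Z = R = 1070 Ω
  L: Z = jωL = j·1200·0.00175 = 0 + j2.1 Ω
Step 3 — Series combination: Z_total = R + L = 1070 + j2.1 Ω = 1070∠0.1° Ω.
Step 4 — Power factor: PF = cos(φ) = Re(Z)/|Z| = 1070/1070 = 1.
Step 5 — Type: Im(Z) = 2.1 ⇒ lagging (phase φ = 0.1°).

PF = 1 (lagging, φ = 0.1°)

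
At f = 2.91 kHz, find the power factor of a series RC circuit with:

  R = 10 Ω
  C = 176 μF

Step 1 — Angular frequency: ω = 2π·f = 2π·2910 = 1.828e+04 rad/s.
Step 2 — Component impedances:
  R: Z = R = 10 Ω
  C: Z = 1/(jωC) = -j/(ω·C) = 0 - j0.3108 Ω
Step 3 — Series combination: Z_total = R + C = 10 - j0.3108 Ω = 10∠-1.8° Ω.
Step 4 — Power factor: PF = cos(φ) = Re(Z)/|Z| = 10/10.005 = 0.9995.
Step 5 — Type: Im(Z) = -0.3108 ⇒ leading (phase φ = -1.8°).

PF = 0.9995 (leading, φ = -1.8°)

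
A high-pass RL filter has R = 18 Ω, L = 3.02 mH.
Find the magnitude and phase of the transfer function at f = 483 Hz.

Step 1 — Angular frequency: ω = 2π·483 = 3035 rad/s.
Step 2 — Transfer function: H(jω) = jωL/(R + jωL).
Step 3 — Numerator jωL = j·9.165; denominator R + jωL = 18 + j9.165.
Step 4 — H = 0.2059 + j0.4043.
Step 5 — Magnitude: |H| = 0.4537 (-6.9 dB); phase: φ = 63.0°.

|H| = 0.4537 (-6.9 dB), φ = 63.0°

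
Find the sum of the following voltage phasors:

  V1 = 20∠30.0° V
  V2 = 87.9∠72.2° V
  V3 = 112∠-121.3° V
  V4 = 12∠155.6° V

Step 1 — Convert each phasor to rectangular form:
  V1 = 20·(cos(30.0°) + j·sin(30.0°)) = 17.32 + j10 V
  V2 = 87.9·(cos(72.2°) + j·sin(72.2°)) = 26.87 + j83.69 V
  V3 = 112·(cos(-121.3°) + j·sin(-121.3°)) = -58.19 - j95.7 V
  V4 = 12·(cos(155.6°) + j·sin(155.6°)) = -10.93 + j4.957 V
Step 2 — Sum components: V_total = -24.92 + j2.95 V.
Step 3 — Convert to polar: |V_total| = 25.1 V, ∠V_total = 173.2°.

V_total = 25.1∠173.2° V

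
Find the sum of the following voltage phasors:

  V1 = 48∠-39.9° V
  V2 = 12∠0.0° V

Step 1 — Convert each phasor to rectangular form:
  V1 = 48·(cos(-39.9°) + j·sin(-39.9°)) = 36.82 - j30.79 V
  V2 = 12·(cos(0.0°) + j·sin(0.0°)) = 12 V
Step 2 — Sum components: V_total = 48.82 - j30.79 V.
Step 3 — Convert to polar: |V_total| = 57.72 V, ∠V_total = -32.2°.

V_total = 57.72∠-32.2° V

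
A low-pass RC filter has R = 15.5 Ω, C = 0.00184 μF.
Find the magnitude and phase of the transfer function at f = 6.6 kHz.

Step 1 — Angular frequency: ω = 2π·6600 = 4.147e+04 rad/s.
Step 2 — Transfer function: H(jω) = 1/(1 + jωRC).
Step 3 — Denominator: 1 + jωRC = 1 + j·4.147e+04·15.5·1.84e-09 = 1 + j0.001183.
Step 4 — H = 1 - j0.001183.
Step 5 — Magnitude: |H| = 1 (-0.0 dB); phase: φ = -0.1°.

|H| = 1 (-0.0 dB), φ = -0.1°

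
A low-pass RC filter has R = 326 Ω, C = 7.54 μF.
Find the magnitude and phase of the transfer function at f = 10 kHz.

Step 1 — Angular frequency: ω = 2π·1e+04 = 6.283e+04 rad/s.
Step 2 — Transfer function: H(jω) = 1/(1 + jωRC).
Step 3 — Denominator: 1 + jωRC = 1 + j·6.283e+04·326·7.54e-06 = 1 + j154.4.
Step 4 — H = 4.192e-05 - j0.006475.
Step 5 — Magnitude: |H| = 0.006475 (-43.8 dB); phase: φ = -89.6°.

|H| = 0.006475 (-43.8 dB), φ = -89.6°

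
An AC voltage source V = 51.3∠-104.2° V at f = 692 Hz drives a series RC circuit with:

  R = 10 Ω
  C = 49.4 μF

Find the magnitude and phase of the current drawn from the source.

Step 1 — Angular frequency: ω = 2π·f = 2π·692 = 4348 rad/s.
Step 2 — Component impedances:
  R: Z = R = 10 Ω
  C: Z = 1/(jωC) = -j/(ω·C) = 0 - j4.656 Ω
Step 3 — Series combination: Z_total = R + C = 10 - j4.656 Ω = 11.03∠-25.0° Ω.
Step 4 — Source phasor: V = 51.3∠-104.2° V = -12.58 - j49.73 V.
Step 5 — Ohm's law: I = V / Z_total = (-12.58 - j49.73) / (10 - j4.656) = 0.8687 - j4.569 A.
Step 6 — Convert to polar: |I| = 4.651 A, ∠I = -79.2°.

I = 4.651∠-79.2° A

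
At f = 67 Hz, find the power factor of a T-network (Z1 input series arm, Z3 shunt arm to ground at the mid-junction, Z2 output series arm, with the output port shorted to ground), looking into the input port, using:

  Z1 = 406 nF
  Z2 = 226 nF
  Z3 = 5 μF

Step 1 — Angular frequency: ω = 2π·f = 2π·67 = 421 rad/s.
Step 2 — Component impedances:
  Z1: Z = 1/(jωC) = -j/(ω·C) = 0 - j5851 Ω
  Z2: Z = 1/(jωC) = -j/(ω·C) = 0 - j1.051e+04 Ω
  Z3: Z = 1/(jωC) = -j/(ω·C) = 0 - j475.1 Ω
Step 3 — With the output port shorted to ground, the output series arm Z2 runs from the junction to ground; the shunt arm Z3 also runs from the junction to ground. They appear in parallel: Z3 || Z2 = 0 - j454.5 Ω.
Step 4 — Series with input arm Z1: Z_in = Z1 + (Z3 || Z2) = 0 - j6305 Ω = 6305∠-90.0° Ω.
Step 5 — Power factor: PF = cos(φ) = Re(Z)/|Z| = 0/6305 = 0.
Step 6 — Type: Im(Z) = -6305 ⇒ leading (phase φ = -90.0°).

PF = 0 (leading, φ = -90.0°)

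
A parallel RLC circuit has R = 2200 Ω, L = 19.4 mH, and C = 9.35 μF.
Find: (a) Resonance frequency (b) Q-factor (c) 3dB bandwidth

Step 1 — Resonance: ω₀ = 1/√(LC) = 1/√(0.0194·9.35e-06) = 2348 rad/s.
Step 2 — f₀ = ω₀/(2π) = 373.7 Hz.
Step 3 — Parallel Q: Q = R/(ω₀L) = 2200/(2348·0.0194) = 48.3.
Step 4 — Bandwidth: Δω = ω₀/Q = 48.61 rad/s; BW = Δω/(2π) = 7.737 Hz.

(a) f₀ = 373.7 Hz  (b) Q = 48.3  (c) BW = 7.737 Hz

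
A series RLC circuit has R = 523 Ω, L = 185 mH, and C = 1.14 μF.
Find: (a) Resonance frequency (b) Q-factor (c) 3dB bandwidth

Step 1 — Resonance: ω₀ = 1/√(LC) = 1/√(0.185·1.14e-06) = 2178 rad/s.
Step 2 — f₀ = ω₀/(2π) = 346.6 Hz.
Step 3 — Series Q: Q = ω₀L/R = 2178·0.185/523 = 0.7703.
Step 4 — Bandwidth: Δω = ω₀/Q = 2827 rad/s; BW = Δω/(2π) = 449.9 Hz.

(a) f₀ = 346.6 Hz  (b) Q = 0.7703  (c) BW = 449.9 Hz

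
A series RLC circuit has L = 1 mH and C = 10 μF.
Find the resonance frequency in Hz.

Step 1 — Resonance condition Im(Z)=0 gives ω₀ = 1/√(LC).
Step 2 — ω₀ = 1/√(0.001·1e-05) = 1e+04 rad/s.
Step 3 — f₀ = ω₀/(2π) = 1592 Hz.

f₀ = 1592 Hz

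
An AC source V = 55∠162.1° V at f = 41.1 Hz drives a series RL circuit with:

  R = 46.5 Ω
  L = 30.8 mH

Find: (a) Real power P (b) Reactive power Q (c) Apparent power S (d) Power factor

Step 1 — Angular frequency: ω = 2π·f = 2π·41.1 = 258.2 rad/s.
Step 2 — Component impedances:
  R: Z = R = 46.5 Ω
  L: Z = jωL = j·258.2·0.0308 = 0 + j7.954 Ω
Step 3 — Series combination: Z_total = R + L = 46.5 + j7.954 Ω = 47.18∠9.7° Ω.
Step 4 — Source phasor: V = 55∠162.1° V = -52.34 + j16.9 V.
Step 5 — Current: I = V / Z = -1.033 + j0.5403 A = 1.166∠152.4° A.
Step 6 — Complex power: S = V·I* = 63.2 + j10.81 VA.
Step 7 — Real power: P = Re(S) = 63.2 W.
Step 8 — Reactive power: Q = Im(S) = 10.81 VAR.
Step 9 — Apparent power: |S| = 64.12 VA.
Step 10 — Power factor: PF = P/|S| = 0.9857 (lagging).

(a) P = 63.2 W  (b) Q = 10.81 VAR  (c) S = 64.12 VA  (d) PF = 0.9857 (lagging)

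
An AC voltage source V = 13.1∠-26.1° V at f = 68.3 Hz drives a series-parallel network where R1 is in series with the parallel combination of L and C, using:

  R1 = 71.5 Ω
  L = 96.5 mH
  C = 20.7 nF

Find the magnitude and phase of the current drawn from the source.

Step 1 — Angular frequency: ω = 2π·f = 2π·68.3 = 429.1 rad/s.
Step 2 — Component impedances:
  R1: Z = R = 71.5 Ω
  L: Z = jωL = j·429.1·0.0965 = 0 + j41.41 Ω
  C: Z = 1/(jωC) = -j/(ω·C) = 0 - j1.126e+05 Ω
Step 3 — Parallel branch: L || C = 1/(1/L + 1/C) = 0 + j41.43 Ω.
Step 4 — Series with R1: Z_total = R1 + (L || C) = 71.5 + j41.43 Ω = 82.63∠30.1° Ω.
Step 5 — Source phasor: V = 13.1∠-26.1° V = 11.76 - j5.763 V.
Step 6 — Ohm's law: I = V / Z_total = (11.76 - j5.763) / (71.5 + j41.43) = 0.08822 - j0.1317 A.
Step 7 — Convert to polar: |I| = 0.1585 A, ∠I = -56.2°.

I = 0.1585∠-56.2° A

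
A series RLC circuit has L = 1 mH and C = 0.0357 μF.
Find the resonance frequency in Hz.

Step 1 — Resonance condition Im(Z)=0 gives ω₀ = 1/√(LC).
Step 2 — ω₀ = 1/√(0.001·3.57e-08) = 1.674e+05 rad/s.
Step 3 — f₀ = ω₀/(2π) = 2.664e+04 Hz.

f₀ = 2.664e+04 Hz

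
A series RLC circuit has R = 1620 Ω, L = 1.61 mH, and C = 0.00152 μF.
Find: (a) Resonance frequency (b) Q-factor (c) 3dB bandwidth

Step 1 — Resonance: ω₀ = 1/√(LC) = 1/√(0.00161·1.52e-09) = 6.392e+05 rad/s.
Step 2 — f₀ = ω₀/(2π) = 1.017e+05 Hz.
Step 3 — Series Q: Q = ω₀L/R = 6.392e+05·0.00161/1620 = 0.6353.
Step 4 — Bandwidth: Δω = ω₀/Q = 1.006e+06 rad/s; BW = Δω/(2π) = 1.601e+05 Hz.

(a) f₀ = 1.017e+05 Hz  (b) Q = 0.6353  (c) BW = 1.601e+05 Hz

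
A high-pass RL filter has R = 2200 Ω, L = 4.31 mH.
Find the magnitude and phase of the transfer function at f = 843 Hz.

Step 1 — Angular frequency: ω = 2π·843 = 5297 rad/s.
Step 2 — Transfer function: H(jω) = jωL/(R + jωL).
Step 3 — Numerator jωL = j·22.83; denominator R + jωL = 2200 + j22.83.
Step 4 — H = 0.0001077 + j0.01038.
Step 5 — Magnitude: |H| = 0.01038 (-39.7 dB); phase: φ = 89.4°.

|H| = 0.01038 (-39.7 dB), φ = 89.4°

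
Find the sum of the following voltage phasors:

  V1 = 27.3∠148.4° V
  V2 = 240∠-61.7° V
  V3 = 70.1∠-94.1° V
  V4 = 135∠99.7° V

Step 1 — Convert each phasor to rectangular form:
  V1 = 27.3·(cos(148.4°) + j·sin(148.4°)) = -23.25 + j14.3 V
  V2 = 240·(cos(-61.7°) + j·sin(-61.7°)) = 113.8 - j211.3 V
  V3 = 70.1·(cos(-94.1°) + j·sin(-94.1°)) = -5.012 - j69.92 V
  V4 = 135·(cos(99.7°) + j·sin(99.7°)) = -22.75 + j133.1 V
Step 2 — Sum components: V_total = 62.77 - j133.9 V.
Step 3 — Convert to polar: |V_total| = 147.8 V, ∠V_total = -64.9°.

V_total = 147.8∠-64.9° V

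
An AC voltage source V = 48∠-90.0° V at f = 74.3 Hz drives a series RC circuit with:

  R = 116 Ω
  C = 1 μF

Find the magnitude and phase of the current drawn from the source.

Step 1 — Angular frequency: ω = 2π·f = 2π·74.3 = 466.8 rad/s.
Step 2 — Component impedances:
  R: Z = R = 116 Ω
  C: Z = 1/(jωC) = -j/(ω·C) = 0 - j2142 Ω
Step 3 — Series combination: Z_total = R + C = 116 - j2142 Ω = 2145∠-86.9° Ω.
Step 4 — Source phasor: V = 48∠-90.0° V = 0 - j48 V.
Step 5 — Ohm's law: I = V / Z_total = (0 - j48) / (116 - j2142) = 0.02234 - j0.00121 A.
Step 6 — Convert to polar: |I| = 0.02238 A, ∠I = -3.1°.

I = 0.02238∠-3.1° A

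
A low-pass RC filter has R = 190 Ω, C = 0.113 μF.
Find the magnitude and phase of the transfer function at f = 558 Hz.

Step 1 — Angular frequency: ω = 2π·558 = 3506 rad/s.
Step 2 — Transfer function: H(jω) = 1/(1 + jωRC).
Step 3 — Denominator: 1 + jωRC = 1 + j·3506·190·1.13e-07 = 1 + j0.07527.
Step 4 — H = 0.9944 - j0.07485.
Step 5 — Magnitude: |H| = 0.9972 (-0.0 dB); phase: φ = -4.3°.

|H| = 0.9972 (-0.0 dB), φ = -4.3°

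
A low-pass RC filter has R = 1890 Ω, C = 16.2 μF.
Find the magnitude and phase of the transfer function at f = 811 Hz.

Step 1 — Angular frequency: ω = 2π·811 = 5096 rad/s.
Step 2 — Transfer function: H(jω) = 1/(1 + jωRC).
Step 3 — Denominator: 1 + jωRC = 1 + j·5096·1890·1.62e-05 = 1 + j156.
Step 4 — H = 4.108e-05 - j0.006409.
Step 5 — Magnitude: |H| = 0.006409 (-43.9 dB); phase: φ = -89.6°.

|H| = 0.006409 (-43.9 dB), φ = -89.6°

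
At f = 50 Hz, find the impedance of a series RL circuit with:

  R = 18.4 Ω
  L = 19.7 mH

Step 1 — Angular frequency: ω = 2π·f = 2π·50 = 314.2 rad/s.
Step 2 — Component impedances:
  R: Z = R = 18.4 Ω
  L: Z = jωL = j·314.2·0.0197 = 0 + j6.189 Ω
Step 3 — Series combination: Z_total = R + L = 18.4 + j6.189 Ω = 19.41∠18.6° Ω.

Z = 18.4 + j6.189 Ω = 19.41∠18.6° Ω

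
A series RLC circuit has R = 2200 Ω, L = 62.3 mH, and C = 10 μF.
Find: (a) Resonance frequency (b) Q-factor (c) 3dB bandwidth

Step 1 — Resonance: ω₀ = 1/√(LC) = 1/√(0.0623·1e-05) = 1267 rad/s.
Step 2 — f₀ = ω₀/(2π) = 201.6 Hz.
Step 3 — Series Q: Q = ω₀L/R = 1267·0.0623/2200 = 0.03588.
Step 4 — Bandwidth: Δω = ω₀/Q = 3.531e+04 rad/s; BW = Δω/(2π) = 5620 Hz.

(a) f₀ = 201.6 Hz  (b) Q = 0.03588  (c) BW = 5620 Hz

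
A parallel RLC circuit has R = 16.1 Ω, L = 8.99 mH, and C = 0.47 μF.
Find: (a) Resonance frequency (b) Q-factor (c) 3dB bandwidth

Step 1 — Resonance: ω₀ = 1/√(LC) = 1/√(0.00899·4.7e-07) = 1.538e+04 rad/s.
Step 2 — f₀ = ω₀/(2π) = 2448 Hz.
Step 3 — Parallel Q: Q = R/(ω₀L) = 16.1/(1.538e+04·0.00899) = 0.1164.
Step 4 — Bandwidth: Δω = ω₀/Q = 1.322e+05 rad/s; BW = Δω/(2π) = 2.103e+04 Hz.

(a) f₀ = 2448 Hz  (b) Q = 0.1164  (c) BW = 2.103e+04 Hz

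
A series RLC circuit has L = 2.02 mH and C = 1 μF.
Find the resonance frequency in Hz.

Step 1 — Resonance condition Im(Z)=0 gives ω₀ = 1/√(LC).
Step 2 — ω₀ = 1/√(0.00202·1e-06) = 2.225e+04 rad/s.
Step 3 — f₀ = ω₀/(2π) = 3541 Hz.

f₀ = 3541 Hz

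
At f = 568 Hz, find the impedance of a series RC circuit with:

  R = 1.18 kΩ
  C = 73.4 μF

Step 1 — Angular frequency: ω = 2π·f = 2π·568 = 3569 rad/s.
Step 2 — Component impedances:
  R: Z = R = 1180 Ω
  C: Z = 1/(jωC) = -j/(ω·C) = 0 - j3.817 Ω
Step 3 — Series combination: Z_total = R + C = 1180 - j3.817 Ω = 1180∠-0.2° Ω.

Z = 1180 - j3.817 Ω = 1180∠-0.2° Ω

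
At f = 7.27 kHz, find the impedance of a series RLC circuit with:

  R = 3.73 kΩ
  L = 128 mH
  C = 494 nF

Step 1 — Angular frequency: ω = 2π·f = 2π·7270 = 4.568e+04 rad/s.
Step 2 — Component impedances:
  R: Z = R = 3730 Ω
  L: Z = jωL = j·4.568e+04·0.128 = 0 + j5847 Ω
  C: Z = 1/(jωC) = -j/(ω·C) = 0 - j44.32 Ω
Step 3 — Series combination: Z_total = R + L + C = 3730 + j5803 Ω = 6898∠57.3° Ω.

Z = 3730 + j5803 Ω = 6898∠57.3° Ω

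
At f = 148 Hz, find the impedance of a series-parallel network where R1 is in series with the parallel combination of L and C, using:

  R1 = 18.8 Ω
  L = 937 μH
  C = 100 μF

Step 1 — Angular frequency: ω = 2π·f = 2π·148 = 929.9 rad/s.
Step 2 — Component impedances:
  R1: Z = R = 18.8 Ω
  L: Z = jωL = j·929.9·0.000937 = 0 + j0.8713 Ω
  C: Z = 1/(jωC) = -j/(ω·C) = 0 - j10.75 Ω
Step 3 — Parallel branch: L || C = 1/(1/L + 1/C) = 0 + j0.9482 Ω.
Step 4 — Series with R1: Z_total = R1 + (L || C) = 18.8 + j0.9482 Ω = 18.82∠2.9° Ω.

Z = 18.8 + j0.9482 Ω = 18.82∠2.9° Ω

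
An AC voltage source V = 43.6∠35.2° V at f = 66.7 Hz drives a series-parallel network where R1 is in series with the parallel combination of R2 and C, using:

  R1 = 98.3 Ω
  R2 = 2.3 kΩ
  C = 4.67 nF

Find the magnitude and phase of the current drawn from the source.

Step 1 — Angular frequency: ω = 2π·f = 2π·66.7 = 419.1 rad/s.
Step 2 — Component impedances:
  R1: Z = R = 98.3 Ω
  R2: Z = R = 2300 Ω
  C: Z = 1/(jωC) = -j/(ω·C) = 0 - j5.109e+05 Ω
Step 3 — Parallel branch: R2 || C = 1/(1/R2 + 1/C) = 2300 - j10.35 Ω.
Step 4 — Series with R1: Z_total = R1 + (R2 || C) = 2398 - j10.35 Ω = 2398∠-0.2° Ω.
Step 5 — Source phasor: V = 43.6∠35.2° V = 35.63 + j25.13 V.
Step 6 — Ohm's law: I = V / Z_total = (35.63 + j25.13) / (2398 - j10.35) = 0.01481 + j0.01054 A.
Step 7 — Convert to polar: |I| = 0.01818 A, ∠I = 35.4°.

I = 0.01818∠35.4° A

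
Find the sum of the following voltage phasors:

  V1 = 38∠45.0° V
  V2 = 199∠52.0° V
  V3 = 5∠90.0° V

Step 1 — Convert each phasor to rectangular form:
  V1 = 38·(cos(45.0°) + j·sin(45.0°)) = 26.87 + j26.87 V
  V2 = 199·(cos(52.0°) + j·sin(52.0°)) = 122.5 + j156.8 V
  V3 = 5·(cos(90.0°) + j·sin(90.0°)) = 0 + j5 V
Step 2 — Sum components: V_total = 149.4 + j188.7 V.
Step 3 — Convert to polar: |V_total| = 240.7 V, ∠V_total = 51.6°.

V_total = 240.7∠51.6° V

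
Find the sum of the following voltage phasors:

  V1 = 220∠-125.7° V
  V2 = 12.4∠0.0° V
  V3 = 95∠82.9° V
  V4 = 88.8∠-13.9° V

Step 1 — Convert each phasor to rectangular form:
  V1 = 220·(cos(-125.7°) + j·sin(-125.7°)) = -128.4 - j178.7 V
  V2 = 12.4·(cos(0.0°) + j·sin(0.0°)) = 12.4 V
  V3 = 95·(cos(82.9°) + j·sin(82.9°)) = 11.74 + j94.27 V
  V4 = 88.8·(cos(-13.9°) + j·sin(-13.9°)) = 86.2 - j21.33 V
Step 2 — Sum components: V_total = -18.04 - j105.7 V.
Step 3 — Convert to polar: |V_total| = 107.2 V, ∠V_total = -99.7°.

V_total = 107.2∠-99.7° V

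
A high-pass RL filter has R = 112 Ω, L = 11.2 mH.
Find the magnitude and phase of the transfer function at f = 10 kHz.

Step 1 — Angular frequency: ω = 2π·1e+04 = 6.283e+04 rad/s.
Step 2 — Transfer function: H(jω) = jωL/(R + jωL).
Step 3 — Numerator jωL = j·703.7; denominator R + jωL = 112 + j703.7.
Step 4 — H = 0.9753 + j0.1552.
Step 5 — Magnitude: |H| = 0.9876 (-0.1 dB); phase: φ = 9.0°.

|H| = 0.9876 (-0.1 dB), φ = 9.0°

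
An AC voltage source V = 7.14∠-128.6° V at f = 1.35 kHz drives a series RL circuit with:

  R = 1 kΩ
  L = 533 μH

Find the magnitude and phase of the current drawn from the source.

Step 1 — Angular frequency: ω = 2π·f = 2π·1350 = 8482 rad/s.
Step 2 — Component impedances:
  R: Z = R = 1000 Ω
  L: Z = jωL = j·8482·0.000533 = 0 + j4.521 Ω
Step 3 — Series combination: Z_total = R + L = 1000 + j4.521 Ω = 1000∠0.3° Ω.
Step 4 — Source phasor: V = 7.14∠-128.6° V = -4.455 - j5.58 V.
Step 5 — Ohm's law: I = V / Z_total = (-4.455 - j5.58) / (1000 + j4.521) = -0.00448 - j0.00556 A.
Step 6 — Convert to polar: |I| = 0.00714 A, ∠I = -128.9°.

I = 0.00714∠-128.9° A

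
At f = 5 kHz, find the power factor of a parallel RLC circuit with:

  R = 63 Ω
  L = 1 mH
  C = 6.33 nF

Step 1 — Angular frequency: ω = 2π·f = 2π·5000 = 3.142e+04 rad/s.
Step 2 — Component impedances:
  R: Z = R = 63 Ω
  L: Z = jωL = j·3.142e+04·0.001 = 0 + j31.42 Ω
  C: Z = 1/(jωC) = -j/(ω·C) = 0 - j5029 Ω
Step 3 — Parallel combination: 1/Z_total = 1/R + 1/L + 1/C; Z_total = 12.67 + j25.25 Ω = 28.26∠63.4° Ω.
Step 4 — Power factor: PF = cos(φ) = Re(Z)/|Z| = 12.673/28.256 = 0.4485.
Step 5 — Type: Im(Z) = 25.25 ⇒ lagging (phase φ = 63.4°).

PF = 0.4485 (lagging, φ = 63.4°)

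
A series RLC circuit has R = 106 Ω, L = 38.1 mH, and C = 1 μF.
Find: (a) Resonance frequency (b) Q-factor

Step 1 — Resonance condition Im(Z)=0 gives ω₀ = 1/√(LC).
Step 2 — ω₀ = 1/√(0.0381·1e-06) = 5123 rad/s.
Step 3 — f₀ = ω₀/(2π) = 815.4 Hz.
Step 4 — Series Q: Q = ω₀L/R = 5123·0.0381/106 = 1.841.

(a) f₀ = 815.4 Hz  (b) Q = 1.841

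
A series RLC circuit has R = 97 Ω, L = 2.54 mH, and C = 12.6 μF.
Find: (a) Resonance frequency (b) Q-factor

Step 1 — Resonance condition Im(Z)=0 gives ω₀ = 1/√(LC).
Step 2 — ω₀ = 1/√(0.00254·1.26e-05) = 5590 rad/s.
Step 3 — f₀ = ω₀/(2π) = 889.6 Hz.
Step 4 — Series Q: Q = ω₀L/R = 5590·0.00254/97 = 0.1464.

(a) f₀ = 889.6 Hz  (b) Q = 0.1464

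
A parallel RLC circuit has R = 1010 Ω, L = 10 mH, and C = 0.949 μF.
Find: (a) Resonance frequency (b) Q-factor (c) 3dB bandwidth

Step 1 — Resonance: ω₀ = 1/√(LC) = 1/√(0.01·9.49e-07) = 1.027e+04 rad/s.
Step 2 — f₀ = ω₀/(2π) = 1634 Hz.
Step 3 — Parallel Q: Q = R/(ω₀L) = 1010/(1.027e+04·0.01) = 9.839.
Step 4 — Bandwidth: Δω = ω₀/Q = 1043 rad/s; BW = Δω/(2π) = 166 Hz.

(a) f₀ = 1634 Hz  (b) Q = 9.839  (c) BW = 166 Hz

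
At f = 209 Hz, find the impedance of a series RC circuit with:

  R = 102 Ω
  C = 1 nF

Step 1 — Angular frequency: ω = 2π·f = 2π·209 = 1313 rad/s.
Step 2 — Component impedances:
  R: Z = R = 102 Ω
  C: Z = 1/(jωC) = -j/(ω·C) = 0 - j7.615e+05 Ω
Step 3 — Series combination: Z_total = R + C = 102 - j7.615e+05 Ω = 7.615e+05∠-90.0° Ω.

Z = 102 - j7.615e+05 Ω = 7.615e+05∠-90.0° Ω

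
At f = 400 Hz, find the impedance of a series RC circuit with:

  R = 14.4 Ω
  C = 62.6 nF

Step 1 — Angular frequency: ω = 2π·f = 2π·400 = 2513 rad/s.
Step 2 — Component impedances:
  R: Z = R = 14.4 Ω
  C: Z = 1/(jωC) = -j/(ω·C) = 0 - j6356 Ω
Step 3 — Series combination: Z_total = R + C = 14.4 - j6356 Ω = 6356∠-89.9° Ω.

Z = 14.4 - j6356 Ω = 6356∠-89.9° Ω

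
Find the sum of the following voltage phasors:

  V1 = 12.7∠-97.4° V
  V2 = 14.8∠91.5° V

Step 1 — Convert each phasor to rectangular form:
  V1 = 12.7·(cos(-97.4°) + j·sin(-97.4°)) = -1.636 - j12.59 V
  V2 = 14.8·(cos(91.5°) + j·sin(91.5°)) = -0.3874 + j14.79 V
Step 2 — Sum components: V_total = -2.023 + j2.201 V.
Step 3 — Convert to polar: |V_total| = 2.989 V, ∠V_total = 132.6°.

V_total = 2.989∠132.6° V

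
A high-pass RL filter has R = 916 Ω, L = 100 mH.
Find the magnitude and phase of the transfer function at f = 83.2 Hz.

Step 1 — Angular frequency: ω = 2π·83.2 = 522.8 rad/s.
Step 2 — Transfer function: H(jω) = jωL/(R + jωL).
Step 3 — Numerator jωL = j·52.28; denominator R + jωL = 916 + j52.28.
Step 4 — H = 0.003246 + j0.05688.
Step 5 — Magnitude: |H| = 0.05698 (-24.9 dB); phase: φ = 86.7°.

|H| = 0.05698 (-24.9 dB), φ = 86.7°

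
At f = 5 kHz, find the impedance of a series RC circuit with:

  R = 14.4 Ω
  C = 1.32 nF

Step 1 — Angular frequency: ω = 2π·f = 2π·5000 = 3.142e+04 rad/s.
Step 2 — Component impedances:
  R: Z = R = 14.4 Ω
  C: Z = 1/(jωC) = -j/(ω·C) = 0 - j2.411e+04 Ω
Step 3 — Series combination: Z_total = R + C = 14.4 - j2.411e+04 Ω = 2.411e+04∠-90.0° Ω.

Z = 14.4 - j2.411e+04 Ω = 2.411e+04∠-90.0° Ω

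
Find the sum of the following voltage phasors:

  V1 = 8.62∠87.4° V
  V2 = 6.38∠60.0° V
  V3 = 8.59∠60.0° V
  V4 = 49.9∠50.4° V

Step 1 — Convert each phasor to rectangular form:
  V1 = 8.62·(cos(87.4°) + j·sin(87.4°)) = 0.391 + j8.611 V
  V2 = 6.38·(cos(60.0°) + j·sin(60.0°)) = 3.19 + j5.525 V
  V3 = 8.59·(cos(60.0°) + j·sin(60.0°)) = 4.295 + j7.439 V
  V4 = 49.9·(cos(50.4°) + j·sin(50.4°)) = 31.81 + j38.45 V
Step 2 — Sum components: V_total = 39.68 + j60.02 V.
Step 3 — Convert to polar: |V_total| = 71.96 V, ∠V_total = 56.5°.

V_total = 71.96∠56.5° V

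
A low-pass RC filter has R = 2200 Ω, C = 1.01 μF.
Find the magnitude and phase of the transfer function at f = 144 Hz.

Step 1 — Angular frequency: ω = 2π·144 = 904.8 rad/s.
Step 2 — Transfer function: H(jω) = 1/(1 + jωRC).
Step 3 — Denominator: 1 + jωRC = 1 + j·904.8·2200·1.01e-06 = 1 + j2.01.
Step 4 — H = 0.1983 - j0.3988.
Step 5 — Magnitude: |H| = 0.4454 (-7.0 dB); phase: φ = -63.6°.

|H| = 0.4454 (-7.0 dB), φ = -63.6°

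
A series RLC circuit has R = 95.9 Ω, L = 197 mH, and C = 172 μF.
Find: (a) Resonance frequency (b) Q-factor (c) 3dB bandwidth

Step 1 — Resonance: ω₀ = 1/√(LC) = 1/√(0.197·0.000172) = 171.8 rad/s.
Step 2 — f₀ = ω₀/(2π) = 27.34 Hz.
Step 3 — Series Q: Q = ω₀L/R = 171.8·0.197/95.9 = 0.3529.
Step 4 — Bandwidth: Δω = ω₀/Q = 486.8 rad/s; BW = Δω/(2π) = 77.48 Hz.

(a) f₀ = 27.34 Hz  (b) Q = 0.3529  (c) BW = 77.48 Hz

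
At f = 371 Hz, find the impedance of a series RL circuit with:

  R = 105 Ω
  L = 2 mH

Step 1 — Angular frequency: ω = 2π·f = 2π·371 = 2331 rad/s.
Step 2 — Component impedances:
  R: Z = R = 105 Ω
  L: Z = jωL = j·2331·0.002 = 0 + j4.662 Ω
Step 3 — Series combination: Z_total = R + L = 105 + j4.662 Ω = 105.1∠2.5° Ω.

Z = 105 + j4.662 Ω = 105.1∠2.5° Ω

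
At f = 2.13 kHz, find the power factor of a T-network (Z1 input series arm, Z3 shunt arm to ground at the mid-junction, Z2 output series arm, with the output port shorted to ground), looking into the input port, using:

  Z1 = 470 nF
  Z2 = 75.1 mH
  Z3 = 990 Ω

Step 1 — Angular frequency: ω = 2π·f = 2π·2130 = 1.338e+04 rad/s.
Step 2 — Component impedances:
  Z1: Z = 1/(jωC) = -j/(ω·C) = 0 - j159 Ω
  Z2: Z = jωL = j·1.338e+04·0.0751 = 0 + j1005 Ω
  Z3: Z = R = 990 Ω
Step 3 — With the output port shorted to ground, the output series arm Z2 runs from the junction to ground; the shunt arm Z3 also runs from the junction to ground. They appear in parallel: Z3 || Z2 = 502.5 + j494.9 Ω.
Step 4 — Series with input arm Z1: Z_in = Z1 + (Z3 || Z2) = 502.5 + j336 Ω = 604.4∠33.8° Ω.
Step 5 — Power factor: PF = cos(φ) = Re(Z)/|Z| = 502.48/604.45 = 0.8313.
Step 6 — Type: Im(Z) = 336 ⇒ lagging (phase φ = 33.8°).

PF = 0.8313 (lagging, φ = 33.8°)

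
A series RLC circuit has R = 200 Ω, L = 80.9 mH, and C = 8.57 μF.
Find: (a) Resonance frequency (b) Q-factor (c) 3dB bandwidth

Step 1 — Resonance: ω₀ = 1/√(LC) = 1/√(0.0809·8.57e-06) = 1201 rad/s.
Step 2 — f₀ = ω₀/(2π) = 191.1 Hz.
Step 3 — Series Q: Q = ω₀L/R = 1201·0.0809/200 = 0.4858.
Step 4 — Bandwidth: Δω = ω₀/Q = 2472 rad/s; BW = Δω/(2π) = 393.5 Hz.

(a) f₀ = 191.1 Hz  (b) Q = 0.4858  (c) BW = 393.5 Hz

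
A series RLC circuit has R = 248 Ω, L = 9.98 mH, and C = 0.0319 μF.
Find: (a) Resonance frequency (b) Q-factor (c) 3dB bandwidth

Step 1 — Resonance: ω₀ = 1/√(LC) = 1/√(0.00998·3.19e-08) = 5.605e+04 rad/s.
Step 2 — f₀ = ω₀/(2π) = 8920 Hz.
Step 3 — Series Q: Q = ω₀L/R = 5.605e+04·0.00998/248 = 2.255.
Step 4 — Bandwidth: Δω = ω₀/Q = 2.485e+04 rad/s; BW = Δω/(2π) = 3955 Hz.

(a) f₀ = 8920 Hz  (b) Q = 2.255  (c) BW = 3955 Hz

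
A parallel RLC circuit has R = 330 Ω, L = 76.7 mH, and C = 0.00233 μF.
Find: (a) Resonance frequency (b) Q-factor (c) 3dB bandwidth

Step 1 — Resonance: ω₀ = 1/√(LC) = 1/√(0.0767·2.33e-09) = 7.48e+04 rad/s.
Step 2 — f₀ = ω₀/(2π) = 1.191e+04 Hz.
Step 3 — Parallel Q: Q = R/(ω₀L) = 330/(7.48e+04·0.0767) = 0.05752.
Step 4 — Bandwidth: Δω = ω₀/Q = 1.301e+06 rad/s; BW = Δω/(2π) = 2.07e+05 Hz.

(a) f₀ = 1.191e+04 Hz  (b) Q = 0.05752  (c) BW = 2.07e+05 Hz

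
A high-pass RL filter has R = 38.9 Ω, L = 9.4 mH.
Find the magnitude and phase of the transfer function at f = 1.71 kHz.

Step 1 — Angular frequency: ω = 2π·1710 = 1.074e+04 rad/s.
Step 2 — Transfer function: H(jω) = jωL/(R + jωL).
Step 3 — Numerator jωL = j·101; denominator R + jωL = 38.9 + j101.
Step 4 — H = 0.8708 + j0.3354.
Step 5 — Magnitude: |H| = 0.9332 (-0.6 dB); phase: φ = 21.1°.

|H| = 0.9332 (-0.6 dB), φ = 21.1°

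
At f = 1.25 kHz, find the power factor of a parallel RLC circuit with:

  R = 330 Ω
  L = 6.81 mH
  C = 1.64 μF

Step 1 — Angular frequency: ω = 2π·f = 2π·1250 = 7854 rad/s.
Step 2 — Component impedances:
  R: Z = R = 330 Ω
  L: Z = jωL = j·7854·0.00681 = 0 + j53.49 Ω
  C: Z = 1/(jωC) = -j/(ω·C) = 0 - j77.64 Ω
Step 3 — Parallel combination: 1/Z_total = 1/R + 1/L + 1/C; Z_total = 70.46 + j135.2 Ω = 152.5∠62.5° Ω.
Step 4 — Power factor: PF = cos(φ) = Re(Z)/|Z| = 70.456/152.48 = 0.4621.
Step 5 — Type: Im(Z) = 135.2 ⇒ lagging (phase φ = 62.5°).

PF = 0.4621 (lagging, φ = 62.5°)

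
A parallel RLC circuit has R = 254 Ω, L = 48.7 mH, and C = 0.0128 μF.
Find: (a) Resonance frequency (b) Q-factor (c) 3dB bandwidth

Step 1 — Resonance: ω₀ = 1/√(LC) = 1/√(0.0487·1.28e-08) = 4.005e+04 rad/s.
Step 2 — f₀ = ω₀/(2π) = 6375 Hz.
Step 3 — Parallel Q: Q = R/(ω₀L) = 254/(4.005e+04·0.0487) = 0.1302.
Step 4 — Bandwidth: Δω = ω₀/Q = 3.076e+05 rad/s; BW = Δω/(2π) = 4.895e+04 Hz.

(a) f₀ = 6375 Hz  (b) Q = 0.1302  (c) BW = 4.895e+04 Hz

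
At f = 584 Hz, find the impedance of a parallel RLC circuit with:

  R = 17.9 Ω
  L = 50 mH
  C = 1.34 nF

Step 1 — Angular frequency: ω = 2π·f = 2π·584 = 3669 rad/s.
Step 2 — Component impedances:
  R: Z = R = 17.9 Ω
  L: Z = jωL = j·3669·0.05 = 0 + j183.5 Ω
  C: Z = 1/(jωC) = -j/(ω·C) = 0 - j2.034e+05 Ω
Step 3 — Parallel combination: 1/Z_total = 1/R + 1/L + 1/C; Z_total = 17.73 + j1.728 Ω = 17.82∠5.6° Ω.

Z = 17.73 + j1.728 Ω = 17.82∠5.6° Ω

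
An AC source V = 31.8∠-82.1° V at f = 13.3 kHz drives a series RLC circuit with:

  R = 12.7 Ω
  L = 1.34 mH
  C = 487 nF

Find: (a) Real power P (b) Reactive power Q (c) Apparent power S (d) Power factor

Step 1 — Angular frequency: ω = 2π·f = 2π·1.33e+04 = 8.357e+04 rad/s.
Step 2 — Component impedances:
  R: Z = R = 12.7 Ω
  L: Z = jωL = j·8.357e+04·0.00134 = 0 + j112 Ω
  C: Z = 1/(jωC) = -j/(ω·C) = 0 - j24.57 Ω
Step 3 — Series combination: Z_total = R + L + C = 12.7 + j87.41 Ω = 88.32∠81.7° Ω.
Step 4 — Source phasor: V = 31.8∠-82.1° V = 4.371 - j31.5 V.
Step 5 — Current: I = V / Z = -0.3458 - j0.1002 A = 0.36∠-163.8° A.
Step 6 — Complex power: S = V·I* = 1.646 + j11.33 VA.
Step 7 — Real power: P = Re(S) = 1.646 W.
Step 8 — Reactive power: Q = Im(S) = 11.33 VAR.
Step 9 — Apparent power: |S| = 11.45 VA.
Step 10 — Power factor: PF = P/|S| = 0.1438 (lagging).

(a) P = 1.646 W  (b) Q = 11.33 VAR  (c) S = 11.45 VA  (d) PF = 0.1438 (lagging)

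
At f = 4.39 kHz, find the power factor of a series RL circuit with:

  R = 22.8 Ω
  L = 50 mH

Step 1 — Angular frequency: ω = 2π·f = 2π·4390 = 2.758e+04 rad/s.
Step 2 — Component impedances:
  R: Z = R = 22.8 Ω
  L: Z = jωL = j·2.758e+04·0.05 = 0 + j1379 Ω
Step 3 — Series combination: Z_total = R + L = 22.8 + j1379 Ω = 1379∠89.1° Ω.
Step 4 — Power factor: PF = cos(φ) = Re(Z)/|Z| = 22.8/1379 = 0.01653.
Step 5 — Type: Im(Z) = 1379 ⇒ lagging (phase φ = 89.1°).

PF = 0.01653 (lagging, φ = 89.1°)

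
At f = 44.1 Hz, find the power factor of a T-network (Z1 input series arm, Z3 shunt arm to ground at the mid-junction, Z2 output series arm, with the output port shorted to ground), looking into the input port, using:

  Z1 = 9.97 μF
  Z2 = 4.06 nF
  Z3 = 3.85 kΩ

Step 1 — Angular frequency: ω = 2π·f = 2π·44.1 = 277.1 rad/s.
Step 2 — Component impedances:
  Z1: Z = 1/(jωC) = -j/(ω·C) = 0 - j362 Ω
  Z2: Z = 1/(jωC) = -j/(ω·C) = 0 - j8.889e+05 Ω
  Z3: Z = R = 3850 Ω
Step 3 — With the output port shorted to ground, the output series arm Z2 runs from the junction to ground; the shunt arm Z3 also runs from the junction to ground. They appear in parallel: Z3 || Z2 = 3850 - j16.67 Ω.
Step 4 — Series with input arm Z1: Z_in = Z1 + (Z3 || Z2) = 3850 - j378.7 Ω = 3869∠-5.6° Ω.
Step 5 — Power factor: PF = cos(φ) = Re(Z)/|Z| = 3849.9/3868.5 = 0.9952.
Step 6 — Type: Im(Z) = -378.7 ⇒ leading (phase φ = -5.6°).

PF = 0.9952 (leading, φ = -5.6°)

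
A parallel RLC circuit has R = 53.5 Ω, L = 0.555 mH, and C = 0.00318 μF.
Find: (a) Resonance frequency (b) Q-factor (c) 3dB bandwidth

Step 1 — Resonance: ω₀ = 1/√(LC) = 1/√(0.000555·3.18e-09) = 7.527e+05 rad/s.
Step 2 — f₀ = ω₀/(2π) = 1.198e+05 Hz.
Step 3 — Parallel Q: Q = R/(ω₀L) = 53.5/(7.527e+05·0.000555) = 0.1281.
Step 4 — Bandwidth: Δω = ω₀/Q = 5.878e+06 rad/s; BW = Δω/(2π) = 9.355e+05 Hz.

(a) f₀ = 1.198e+05 Hz  (b) Q = 0.1281  (c) BW = 9.355e+05 Hz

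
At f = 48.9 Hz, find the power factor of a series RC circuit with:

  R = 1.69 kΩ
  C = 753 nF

Step 1 — Angular frequency: ω = 2π·f = 2π·48.9 = 307.2 rad/s.
Step 2 — Component impedances:
  R: Z = R = 1690 Ω
  C: Z = 1/(jωC) = -j/(ω·C) = 0 - j4322 Ω
Step 3 — Series combination: Z_total = R + C = 1690 - j4322 Ω = 4641∠-68.6° Ω.
Step 4 — Power factor: PF = cos(φ) = Re(Z)/|Z| = 1690/4641 = 0.3641.
Step 5 — Type: Im(Z) = -4322 ⇒ leading (phase φ = -68.6°).

PF = 0.3641 (leading, φ = -68.6°)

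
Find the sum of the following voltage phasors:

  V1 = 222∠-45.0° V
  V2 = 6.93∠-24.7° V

Step 1 — Convert each phasor to rectangular form:
  V1 = 222·(cos(-45.0°) + j·sin(-45.0°)) = 157 - j157 V
  V2 = 6.93·(cos(-24.7°) + j·sin(-24.7°)) = 6.296 - j2.896 V
Step 2 — Sum components: V_total = 163.3 - j159.9 V.
Step 3 — Convert to polar: |V_total| = 228.5 V, ∠V_total = -44.4°.

V_total = 228.5∠-44.4° V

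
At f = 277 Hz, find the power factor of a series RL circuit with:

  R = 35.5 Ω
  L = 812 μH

Step 1 — Angular frequency: ω = 2π·f = 2π·277 = 1740 rad/s.
Step 2 — Component impedances:
  R: Z = R = 35.5 Ω
  L: Z = jωL = j·1740·0.000812 = 0 + j1.413 Ω
Step 3 — Series combination: Z_total = R + L = 35.5 + j1.413 Ω = 35.53∠2.3° Ω.
Step 4 — Power factor: PF = cos(φ) = Re(Z)/|Z| = 35.5/35.53 = 0.9992.
Step 5 — Type: Im(Z) = 1.413 ⇒ lagging (phase φ = 2.3°).

PF = 0.9992 (lagging, φ = 2.3°)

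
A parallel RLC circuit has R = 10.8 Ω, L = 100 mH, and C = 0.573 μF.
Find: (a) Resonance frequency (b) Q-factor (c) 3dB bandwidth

Step 1 — Resonance: ω₀ = 1/√(LC) = 1/√(0.1·5.73e-07) = 4178 rad/s.
Step 2 — f₀ = ω₀/(2π) = 664.9 Hz.
Step 3 — Parallel Q: Q = R/(ω₀L) = 10.8/(4178·0.1) = 0.02585.
Step 4 — Bandwidth: Δω = ω₀/Q = 1.616e+05 rad/s; BW = Δω/(2π) = 2.572e+04 Hz.

(a) f₀ = 664.9 Hz  (b) Q = 0.02585  (c) BW = 2.572e+04 Hz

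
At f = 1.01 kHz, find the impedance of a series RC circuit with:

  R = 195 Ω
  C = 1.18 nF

Step 1 — Angular frequency: ω = 2π·f = 2π·1010 = 6346 rad/s.
Step 2 — Component impedances:
  R: Z = R = 195 Ω
  C: Z = 1/(jωC) = -j/(ω·C) = 0 - j1.335e+05 Ω
Step 3 — Series combination: Z_total = R + C = 195 - j1.335e+05 Ω = 1.335e+05∠-89.9° Ω.

Z = 195 - j1.335e+05 Ω = 1.335e+05∠-89.9° Ω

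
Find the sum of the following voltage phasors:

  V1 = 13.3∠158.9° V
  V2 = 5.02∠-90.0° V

Step 1 — Convert each phasor to rectangular form:
  V1 = 13.3·(cos(158.9°) + j·sin(158.9°)) = -12.41 + j4.788 V
  V2 = 5.02·(cos(-90.0°) + j·sin(-90.0°)) = 0 - j5.02 V
Step 2 — Sum components: V_total = -12.41 - j0.232 V.
Step 3 — Convert to polar: |V_total| = 12.41 V, ∠V_total = -178.9°.

V_total = 12.41∠-178.9° V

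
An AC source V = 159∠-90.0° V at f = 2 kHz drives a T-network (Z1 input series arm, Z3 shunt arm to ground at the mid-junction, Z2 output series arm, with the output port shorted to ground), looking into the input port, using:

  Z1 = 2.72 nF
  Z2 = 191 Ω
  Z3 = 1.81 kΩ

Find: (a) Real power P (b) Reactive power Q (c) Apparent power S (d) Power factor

Step 1 — Angular frequency: ω = 2π·f = 2π·2000 = 1.257e+04 rad/s.
Step 2 — Component impedances:
  Z1: Z = 1/(jωC) = -j/(ω·C) = 0 - j2.926e+04 Ω
  Z2: Z = R = 191 Ω
  Z3: Z = R = 1810 Ω
Step 3 — With the output port shorted to ground, the output series arm Z2 runs from the junction to ground; the shunt arm Z3 also runs from the junction to ground. They appear in parallel: Z3 || Z2 = 172.8 Ω.
Step 4 — Series with input arm Z1: Z_in = Z1 + (Z3 || Z2) = 172.8 - j2.926e+04 Ω = 2.926e+04∠-89.7° Ω.
Step 5 — Source phasor: V = 159∠-90.0° V = 0 - j159 V.
Step 6 — Current: I = V / Z = 0.005435 - j3.209e-05 A = 0.005435∠-0.3° A.
Step 7 — Complex power: S = V·I* = 0.005103 - j0.8641 VA.
Step 8 — Real power: P = Re(S) = 0.005103 W.
Step 9 — Reactive power: Q = Im(S) = -0.8641 VAR.
Step 10 — Apparent power: |S| = 0.8641 VA.
Step 11 — Power factor: PF = P/|S| = 0.005905 (leading).

(a) P = 0.005103 W  (b) Q = -0.8641 VAR  (c) S = 0.8641 VA  (d) PF = 0.005905 (leading)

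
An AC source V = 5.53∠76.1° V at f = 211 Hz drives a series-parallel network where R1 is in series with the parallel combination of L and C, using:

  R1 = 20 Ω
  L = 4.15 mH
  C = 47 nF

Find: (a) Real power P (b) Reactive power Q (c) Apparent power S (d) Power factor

Step 1 — Angular frequency: ω = 2π·f = 2π·211 = 1326 rad/s.
Step 2 — Component impedances:
  R1: Z = R = 20 Ω
  L: Z = jωL = j·1326·0.00415 = 0 + j5.502 Ω
  C: Z = 1/(jωC) = -j/(ω·C) = 0 - j1.605e+04 Ω
Step 3 — Parallel branch: L || C = 1/(1/L + 1/C) = 0 + j5.504 Ω.
Step 4 — Series with R1: Z_total = R1 + (L || C) = 20 + j5.504 Ω = 20.74∠15.4° Ω.
Step 5 — Source phasor: V = 5.53∠76.1° V = 1.328 + j5.368 V.
Step 6 — Current: I = V / Z = 0.1304 + j0.2325 A = 0.2666∠60.7° A.
Step 7 — Complex power: S = V·I* = 1.421 + j0.3912 VA.
Step 8 — Real power: P = Re(S) = 1.421 W.
Step 9 — Reactive power: Q = Im(S) = 0.3912 VAR.
Step 10 — Apparent power: |S| = 1.474 VA.
Step 11 — Power factor: PF = P/|S| = 0.9642 (lagging).

(a) P = 1.421 W  (b) Q = 0.3912 VAR  (c) S = 1.474 VA  (d) PF = 0.9642 (lagging)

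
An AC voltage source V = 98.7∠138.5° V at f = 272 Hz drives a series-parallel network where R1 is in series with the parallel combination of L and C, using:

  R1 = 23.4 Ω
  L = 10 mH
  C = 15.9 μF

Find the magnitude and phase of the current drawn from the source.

Step 1 — Angular frequency: ω = 2π·f = 2π·272 = 1709 rad/s.
Step 2 — Component impedances:
  R1: Z = R = 23.4 Ω
  L: Z = jωL = j·1709·0.01 = 0 + j17.09 Ω
  C: Z = 1/(jωC) = -j/(ω·C) = 0 - j36.8 Ω
Step 3 — Parallel branch: L || C = 1/(1/L + 1/C) = 0 + j31.91 Ω.
Step 4 — Series with R1: Z_total = R1 + (L || C) = 23.4 + j31.91 Ω = 39.57∠53.7° Ω.
Step 5 — Source phasor: V = 98.7∠138.5° V = -73.92 + j65.4 V.
Step 6 — Ohm's law: I = V / Z_total = (-73.92 + j65.4) / (23.4 + j31.91) = 0.2281 + j2.484 A.
Step 7 — Convert to polar: |I| = 2.494 A, ∠I = 84.8°.

I = 2.494∠84.8° A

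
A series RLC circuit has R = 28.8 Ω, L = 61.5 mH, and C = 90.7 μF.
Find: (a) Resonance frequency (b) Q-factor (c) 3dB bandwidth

Step 1 — Resonance: ω₀ = 1/√(LC) = 1/√(0.0615·9.07e-05) = 423.4 rad/s.
Step 2 — f₀ = ω₀/(2π) = 67.39 Hz.
Step 3 — Series Q: Q = ω₀L/R = 423.4·0.0615/28.8 = 0.9042.
Step 4 — Bandwidth: Δω = ω₀/Q = 468.3 rad/s; BW = Δω/(2π) = 74.53 Hz.

(a) f₀ = 67.39 Hz  (b) Q = 0.9042  (c) BW = 74.53 Hz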